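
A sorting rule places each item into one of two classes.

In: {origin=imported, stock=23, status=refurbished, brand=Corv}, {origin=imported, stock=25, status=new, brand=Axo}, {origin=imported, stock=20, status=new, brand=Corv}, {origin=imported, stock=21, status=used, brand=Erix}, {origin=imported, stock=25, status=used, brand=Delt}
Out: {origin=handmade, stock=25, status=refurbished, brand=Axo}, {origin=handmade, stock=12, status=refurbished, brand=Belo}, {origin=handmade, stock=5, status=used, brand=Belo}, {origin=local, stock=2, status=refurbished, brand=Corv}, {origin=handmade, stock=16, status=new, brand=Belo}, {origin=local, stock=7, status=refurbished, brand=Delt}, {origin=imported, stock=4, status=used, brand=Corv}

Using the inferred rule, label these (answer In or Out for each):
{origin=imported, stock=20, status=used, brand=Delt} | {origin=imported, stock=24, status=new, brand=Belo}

In, In

The pattern is that an item is 'In' exactly when: origin is imported AND stock ≥ 5.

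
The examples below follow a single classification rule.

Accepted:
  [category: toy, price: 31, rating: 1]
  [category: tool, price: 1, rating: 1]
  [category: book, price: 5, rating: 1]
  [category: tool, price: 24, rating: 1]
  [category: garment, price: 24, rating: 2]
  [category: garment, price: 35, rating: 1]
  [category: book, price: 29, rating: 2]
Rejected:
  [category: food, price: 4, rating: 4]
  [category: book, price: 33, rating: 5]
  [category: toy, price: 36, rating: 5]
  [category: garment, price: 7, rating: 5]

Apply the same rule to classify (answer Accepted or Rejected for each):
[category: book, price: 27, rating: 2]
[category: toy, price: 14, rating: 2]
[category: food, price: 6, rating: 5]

The rule appears to be: rating ≤ 2.
[category: book, price: 27, rating: 2]: rating = 2 — meets the rule, so Accepted.
[category: toy, price: 14, rating: 2]: rating = 2 — meets the rule, so Accepted.
[category: food, price: 6, rating: 5]: rating = 5 — fails the rule, so Rejected.

Accepted, Accepted, Rejected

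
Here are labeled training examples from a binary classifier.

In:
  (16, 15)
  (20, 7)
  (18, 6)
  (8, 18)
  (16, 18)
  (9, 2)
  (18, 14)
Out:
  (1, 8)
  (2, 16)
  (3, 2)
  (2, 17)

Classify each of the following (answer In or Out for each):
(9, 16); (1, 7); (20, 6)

In, Out, In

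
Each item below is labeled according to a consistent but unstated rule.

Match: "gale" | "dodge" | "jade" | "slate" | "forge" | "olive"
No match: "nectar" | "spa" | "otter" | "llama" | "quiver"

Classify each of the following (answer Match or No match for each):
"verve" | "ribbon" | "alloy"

Looking at the examples, the only property every 'Match' case has and every 'No match' case lacks is: ends with 'e'.

Match, No match, No match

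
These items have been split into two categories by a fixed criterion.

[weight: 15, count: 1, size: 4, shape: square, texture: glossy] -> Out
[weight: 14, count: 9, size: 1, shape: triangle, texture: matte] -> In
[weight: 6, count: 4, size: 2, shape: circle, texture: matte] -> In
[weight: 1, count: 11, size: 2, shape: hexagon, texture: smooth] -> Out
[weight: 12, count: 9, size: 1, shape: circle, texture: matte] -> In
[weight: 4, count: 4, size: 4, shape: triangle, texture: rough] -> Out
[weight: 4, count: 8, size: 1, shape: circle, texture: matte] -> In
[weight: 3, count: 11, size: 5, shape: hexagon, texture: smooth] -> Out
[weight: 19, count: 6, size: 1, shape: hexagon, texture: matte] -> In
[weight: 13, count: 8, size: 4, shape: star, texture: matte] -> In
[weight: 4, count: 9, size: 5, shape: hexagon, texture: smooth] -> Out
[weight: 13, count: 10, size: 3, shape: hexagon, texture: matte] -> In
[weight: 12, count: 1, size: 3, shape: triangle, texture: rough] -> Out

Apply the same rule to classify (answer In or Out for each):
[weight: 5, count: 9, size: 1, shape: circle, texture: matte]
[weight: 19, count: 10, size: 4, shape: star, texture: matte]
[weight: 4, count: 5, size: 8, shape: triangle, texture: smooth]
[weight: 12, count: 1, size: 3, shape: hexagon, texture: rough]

In, In, Out, Out

The simplest hypothesis consistent with all the labels is: texture is matte.
In: [weight: 5, count: 9, size: 1, shape: circle, texture: matte], since texture is matte. In: [weight: 19, count: 10, size: 4, shape: star, texture: matte], since texture is matte. Out: [weight: 4, count: 5, size: 8, shape: triangle, texture: smooth], since texture is smooth. Out: [weight: 12, count: 1, size: 3, shape: hexagon, texture: rough], since texture is rough.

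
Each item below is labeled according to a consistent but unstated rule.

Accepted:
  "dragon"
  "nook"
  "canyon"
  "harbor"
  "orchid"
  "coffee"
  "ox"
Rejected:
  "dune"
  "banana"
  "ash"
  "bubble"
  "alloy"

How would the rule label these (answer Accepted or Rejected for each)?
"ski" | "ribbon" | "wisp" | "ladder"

Rejected, Accepted, Rejected, Rejected

A rule that fits every label: even length AND contains 'o' — true of each 'Accepted' example, false of each 'Rejected' one.
"ski" → length 3, no 'o' → Rejected.
"ribbon" → length 6, has 'o' → Accepted.
"wisp" → length 4, no 'o' → Rejected.
"ladder" → length 6, no 'o' → Rejected.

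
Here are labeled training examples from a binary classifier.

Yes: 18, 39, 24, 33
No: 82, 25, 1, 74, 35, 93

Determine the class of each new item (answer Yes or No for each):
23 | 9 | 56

No, Yes, No

The common property of the 'Yes' items is: multiple of 3 AND at most 39. No 'No' item has it.
23: 23 = 3·7 + 2, 23 ≤ 39, doesn't match → No. 9: 9 = 3·3, 9 ≤ 39, qualifies → Yes. 56: 56 = 3·18 + 2, 56 > 39, doesn't match → No.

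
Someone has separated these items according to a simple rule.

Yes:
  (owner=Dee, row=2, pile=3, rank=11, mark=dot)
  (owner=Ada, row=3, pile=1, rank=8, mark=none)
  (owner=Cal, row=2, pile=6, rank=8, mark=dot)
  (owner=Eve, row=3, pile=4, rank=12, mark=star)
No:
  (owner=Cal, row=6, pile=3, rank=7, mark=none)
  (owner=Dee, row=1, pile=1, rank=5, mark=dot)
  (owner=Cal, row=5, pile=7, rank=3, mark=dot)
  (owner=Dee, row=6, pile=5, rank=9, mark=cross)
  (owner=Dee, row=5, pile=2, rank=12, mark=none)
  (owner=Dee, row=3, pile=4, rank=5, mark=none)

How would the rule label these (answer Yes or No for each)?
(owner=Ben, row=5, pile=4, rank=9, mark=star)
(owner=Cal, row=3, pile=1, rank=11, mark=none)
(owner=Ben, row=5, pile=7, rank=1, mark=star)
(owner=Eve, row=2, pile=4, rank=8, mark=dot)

The common property of the 'Yes' items is: row ≤ 3 AND rank ≥ 7. No 'No' item has it.

No, Yes, No, Yes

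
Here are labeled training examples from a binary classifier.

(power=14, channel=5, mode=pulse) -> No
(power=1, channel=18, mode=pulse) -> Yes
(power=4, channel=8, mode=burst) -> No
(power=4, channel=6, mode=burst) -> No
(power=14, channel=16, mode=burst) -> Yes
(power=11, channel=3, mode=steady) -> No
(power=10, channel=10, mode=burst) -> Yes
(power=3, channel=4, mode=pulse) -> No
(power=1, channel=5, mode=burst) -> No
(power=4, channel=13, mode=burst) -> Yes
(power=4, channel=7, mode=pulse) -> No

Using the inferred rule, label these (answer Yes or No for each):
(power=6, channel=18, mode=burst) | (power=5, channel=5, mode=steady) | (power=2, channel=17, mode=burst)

Yes, No, Yes

The distinguishing property — channel ≥ 10 — holds for all the 'Yes' cases and none of the 'No' cases.
(power=6, channel=18, mode=burst) — channel = 18, hence Yes.
(power=5, channel=5, mode=steady) — channel = 5, hence No.
(power=2, channel=17, mode=burst) — channel = 17, hence Yes.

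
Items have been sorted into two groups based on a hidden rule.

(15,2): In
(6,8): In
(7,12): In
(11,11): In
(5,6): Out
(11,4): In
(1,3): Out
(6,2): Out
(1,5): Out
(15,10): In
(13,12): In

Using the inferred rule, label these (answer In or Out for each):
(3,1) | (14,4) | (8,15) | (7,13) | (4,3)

The simplest hypothesis consistent with all the labels is: sum ≥ 14.
Out: (3,1), since 3+1 = 4. In: (14,4), since 14+4 = 18. In: (8,15), since 8+15 = 23. In: (7,13), since 7+13 = 20. Out: (4,3), since 4+3 = 7.

Out, In, In, In, Out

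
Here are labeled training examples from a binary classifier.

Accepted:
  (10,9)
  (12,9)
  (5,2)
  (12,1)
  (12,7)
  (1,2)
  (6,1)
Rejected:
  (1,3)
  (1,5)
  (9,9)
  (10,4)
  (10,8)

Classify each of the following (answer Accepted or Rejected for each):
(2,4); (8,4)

One predicate separates the groups cleanly: sum is odd.
(2,4) — 2+4 = 6, hence Rejected.
(8,4) — 8+4 = 12, hence Rejected.

Rejected, Rejected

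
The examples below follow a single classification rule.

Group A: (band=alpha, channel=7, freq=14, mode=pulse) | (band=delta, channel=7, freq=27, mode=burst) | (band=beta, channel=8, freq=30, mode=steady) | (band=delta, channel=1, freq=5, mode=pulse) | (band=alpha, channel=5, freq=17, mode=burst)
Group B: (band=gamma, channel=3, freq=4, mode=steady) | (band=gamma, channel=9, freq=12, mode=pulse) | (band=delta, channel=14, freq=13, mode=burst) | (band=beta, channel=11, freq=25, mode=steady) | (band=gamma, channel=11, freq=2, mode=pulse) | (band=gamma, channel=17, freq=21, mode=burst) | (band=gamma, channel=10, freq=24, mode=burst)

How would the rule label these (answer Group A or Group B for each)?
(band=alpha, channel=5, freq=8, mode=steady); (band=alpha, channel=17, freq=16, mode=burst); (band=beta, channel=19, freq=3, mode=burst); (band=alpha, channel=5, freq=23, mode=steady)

Group A, Group B, Group B, Group A

One predicate separates the groups cleanly: channel ≤ 8 AND freq ≥ 5.
(band=alpha, channel=5, freq=8, mode=steady) — channel = 5, freq = 8, hence Group A. (band=alpha, channel=17, freq=16, mode=burst) — channel = 17, freq = 16, hence Group B. (band=beta, channel=19, freq=3, mode=burst) — channel = 19, freq = 3, hence Group B. (band=alpha, channel=5, freq=23, mode=steady) — channel = 5, freq = 23, hence Group A.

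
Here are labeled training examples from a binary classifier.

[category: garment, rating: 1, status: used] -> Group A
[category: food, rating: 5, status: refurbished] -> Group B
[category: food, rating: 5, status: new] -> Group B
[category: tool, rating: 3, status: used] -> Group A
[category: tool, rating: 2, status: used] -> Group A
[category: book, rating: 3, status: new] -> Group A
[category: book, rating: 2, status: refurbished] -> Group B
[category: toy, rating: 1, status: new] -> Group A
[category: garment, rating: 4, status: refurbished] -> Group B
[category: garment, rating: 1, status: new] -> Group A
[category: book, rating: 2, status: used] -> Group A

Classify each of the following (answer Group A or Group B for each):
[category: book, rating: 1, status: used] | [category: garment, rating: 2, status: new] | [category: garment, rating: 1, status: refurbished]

Every 'Group A' example satisfies: status is not refurbished AND rating ≤ 3. None of the 'Group B' examples do.
[category: book, rating: 1, status: used] → status is used, rating = 1 → Group A. [category: garment, rating: 2, status: new] → status is new, rating = 2 → Group A. [category: garment, rating: 1, status: refurbished] → status is refurbished, rating = 1 → Group B.

Group A, Group A, Group B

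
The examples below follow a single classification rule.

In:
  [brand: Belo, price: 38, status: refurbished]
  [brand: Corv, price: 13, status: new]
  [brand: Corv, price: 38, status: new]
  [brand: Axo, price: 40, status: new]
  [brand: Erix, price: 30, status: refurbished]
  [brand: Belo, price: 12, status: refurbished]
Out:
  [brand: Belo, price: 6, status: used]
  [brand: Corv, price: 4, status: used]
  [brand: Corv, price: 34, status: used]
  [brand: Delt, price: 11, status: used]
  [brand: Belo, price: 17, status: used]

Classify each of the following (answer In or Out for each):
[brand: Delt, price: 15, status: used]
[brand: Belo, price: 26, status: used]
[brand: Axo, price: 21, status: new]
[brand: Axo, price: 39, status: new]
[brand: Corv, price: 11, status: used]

Out, Out, In, In, Out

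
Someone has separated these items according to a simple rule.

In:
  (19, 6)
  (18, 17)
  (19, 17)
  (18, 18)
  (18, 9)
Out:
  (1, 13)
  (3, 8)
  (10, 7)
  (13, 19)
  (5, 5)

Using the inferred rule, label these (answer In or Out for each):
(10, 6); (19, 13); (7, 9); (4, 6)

The rule appears to be: first ≥ 17.
(10, 6) → first 10 → Out.
(19, 13) → first 19 → In.
(7, 9) → first 7 → Out.
(4, 6) → first 4 → Out.

Out, In, Out, Out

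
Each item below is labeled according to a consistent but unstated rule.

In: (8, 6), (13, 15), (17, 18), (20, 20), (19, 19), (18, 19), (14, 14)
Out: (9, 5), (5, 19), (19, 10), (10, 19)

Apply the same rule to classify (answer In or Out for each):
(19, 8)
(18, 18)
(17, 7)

A rule that fits every label: |first − second| ≤ 2 — true of each 'In' example, false of each 'Out' one.
(19, 8) → |19−8| = 11 → Out.
(18, 18) → |18−18| = 0 → In.
(17, 7) → |17−7| = 10 → Out.

Out, In, Out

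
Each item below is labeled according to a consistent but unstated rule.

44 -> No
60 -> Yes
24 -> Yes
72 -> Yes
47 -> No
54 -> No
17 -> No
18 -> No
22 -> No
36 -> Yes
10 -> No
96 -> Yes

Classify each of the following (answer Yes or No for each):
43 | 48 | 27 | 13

The rule appears to be: multiple of 12.

No, Yes, No, No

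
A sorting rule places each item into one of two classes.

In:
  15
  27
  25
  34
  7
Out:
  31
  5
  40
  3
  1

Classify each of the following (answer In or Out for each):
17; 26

In, In

The pattern is that an item is 'In' exactly when: digit sum ≥ 6.
17 — digit sum 1+7 = 8, hence In.
26 — digit sum 2+6 = 8, hence In.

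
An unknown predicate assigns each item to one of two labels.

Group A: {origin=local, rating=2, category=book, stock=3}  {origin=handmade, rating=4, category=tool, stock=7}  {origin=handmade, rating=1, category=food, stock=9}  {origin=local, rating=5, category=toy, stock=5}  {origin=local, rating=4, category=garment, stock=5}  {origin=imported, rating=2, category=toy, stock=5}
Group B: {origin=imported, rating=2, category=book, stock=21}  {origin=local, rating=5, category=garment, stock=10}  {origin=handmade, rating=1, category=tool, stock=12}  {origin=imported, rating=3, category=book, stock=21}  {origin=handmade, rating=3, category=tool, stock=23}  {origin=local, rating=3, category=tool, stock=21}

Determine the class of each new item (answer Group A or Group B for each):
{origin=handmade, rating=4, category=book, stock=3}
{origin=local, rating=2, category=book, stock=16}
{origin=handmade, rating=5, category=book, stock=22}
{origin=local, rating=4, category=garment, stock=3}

Group A, Group B, Group B, Group A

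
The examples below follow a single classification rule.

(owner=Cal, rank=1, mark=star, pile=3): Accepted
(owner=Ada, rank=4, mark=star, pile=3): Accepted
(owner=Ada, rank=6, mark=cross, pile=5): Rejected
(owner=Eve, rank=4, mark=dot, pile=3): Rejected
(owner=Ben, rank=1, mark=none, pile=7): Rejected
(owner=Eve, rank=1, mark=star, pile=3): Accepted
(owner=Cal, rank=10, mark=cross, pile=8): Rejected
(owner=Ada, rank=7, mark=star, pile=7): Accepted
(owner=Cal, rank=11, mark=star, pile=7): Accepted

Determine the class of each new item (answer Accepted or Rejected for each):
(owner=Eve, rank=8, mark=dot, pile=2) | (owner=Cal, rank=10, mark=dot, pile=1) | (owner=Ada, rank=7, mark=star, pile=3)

All 'Accepted' examples share one property — mark is star — and every 'Rejected' example lacks it.

Rejected, Rejected, Accepted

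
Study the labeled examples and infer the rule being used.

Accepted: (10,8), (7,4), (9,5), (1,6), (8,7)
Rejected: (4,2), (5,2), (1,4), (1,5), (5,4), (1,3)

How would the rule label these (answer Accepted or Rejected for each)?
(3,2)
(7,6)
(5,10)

Rejected, Accepted, Accepted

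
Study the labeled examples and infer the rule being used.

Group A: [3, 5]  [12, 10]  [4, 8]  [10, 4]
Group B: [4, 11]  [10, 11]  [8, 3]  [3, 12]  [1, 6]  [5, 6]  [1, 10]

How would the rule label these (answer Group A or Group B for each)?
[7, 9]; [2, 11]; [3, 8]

Group A, Group B, Group B

The common property of the 'Group A' items is: sum is even. No 'Group B' item has it.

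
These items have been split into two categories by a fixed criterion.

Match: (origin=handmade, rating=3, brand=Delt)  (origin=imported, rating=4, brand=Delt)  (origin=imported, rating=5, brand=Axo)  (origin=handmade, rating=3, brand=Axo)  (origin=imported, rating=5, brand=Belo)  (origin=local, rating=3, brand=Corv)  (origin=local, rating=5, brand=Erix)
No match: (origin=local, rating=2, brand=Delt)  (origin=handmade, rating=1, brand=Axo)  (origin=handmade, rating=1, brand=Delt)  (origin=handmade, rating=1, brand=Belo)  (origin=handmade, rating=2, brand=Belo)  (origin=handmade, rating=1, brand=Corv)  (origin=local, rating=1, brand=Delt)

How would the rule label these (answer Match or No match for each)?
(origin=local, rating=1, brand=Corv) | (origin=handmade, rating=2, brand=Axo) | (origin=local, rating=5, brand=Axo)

No match, No match, Match

The simplest hypothesis consistent with all the labels is: rating ≥ 3.
(origin=local, rating=1, brand=Corv): No match (rating = 1).
(origin=handmade, rating=2, brand=Axo): No match (rating = 2).
(origin=local, rating=5, brand=Axo): Match (rating = 5).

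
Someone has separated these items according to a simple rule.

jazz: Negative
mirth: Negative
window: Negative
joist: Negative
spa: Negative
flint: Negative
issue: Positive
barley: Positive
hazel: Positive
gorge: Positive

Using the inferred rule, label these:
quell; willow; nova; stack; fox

Positive, Negative, Negative, Negative, Negative

The pattern is that an item is 'Positive' exactly when: contains 'e'.
Positive: quell, since has 'e'. Negative: willow, since no 'e'. Negative: nova, since no 'e'. Negative: stack, since no 'e'. Negative: fox, since no 'e'.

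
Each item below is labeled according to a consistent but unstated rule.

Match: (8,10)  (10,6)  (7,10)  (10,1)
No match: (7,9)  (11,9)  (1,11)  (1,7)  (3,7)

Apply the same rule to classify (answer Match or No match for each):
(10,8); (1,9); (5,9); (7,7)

The rule appears to be: product is even.
(10,8): Match (10·8 = 80). (1,9): No match (1·9 = 9). (5,9): No match (5·9 = 45). (7,7): No match (7·7 = 49).

Match, No match, No match, No match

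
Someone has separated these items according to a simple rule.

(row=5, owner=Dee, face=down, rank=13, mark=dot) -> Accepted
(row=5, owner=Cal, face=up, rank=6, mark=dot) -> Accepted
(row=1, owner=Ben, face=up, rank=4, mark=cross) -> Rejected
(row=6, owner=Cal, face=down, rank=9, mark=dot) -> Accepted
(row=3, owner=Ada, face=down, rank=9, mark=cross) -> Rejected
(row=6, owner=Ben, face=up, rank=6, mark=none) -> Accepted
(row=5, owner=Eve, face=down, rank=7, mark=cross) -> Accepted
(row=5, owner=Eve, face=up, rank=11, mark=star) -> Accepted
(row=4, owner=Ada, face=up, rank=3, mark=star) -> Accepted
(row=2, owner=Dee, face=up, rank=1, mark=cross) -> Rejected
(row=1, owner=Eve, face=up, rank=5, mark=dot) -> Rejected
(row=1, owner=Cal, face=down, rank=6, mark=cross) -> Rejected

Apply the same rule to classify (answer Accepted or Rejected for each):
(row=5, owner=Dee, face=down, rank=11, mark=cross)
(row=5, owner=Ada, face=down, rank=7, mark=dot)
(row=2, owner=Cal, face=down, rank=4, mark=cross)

The pattern is that an item is 'Accepted' exactly when: row ≥ 4.

Accepted, Accepted, Rejected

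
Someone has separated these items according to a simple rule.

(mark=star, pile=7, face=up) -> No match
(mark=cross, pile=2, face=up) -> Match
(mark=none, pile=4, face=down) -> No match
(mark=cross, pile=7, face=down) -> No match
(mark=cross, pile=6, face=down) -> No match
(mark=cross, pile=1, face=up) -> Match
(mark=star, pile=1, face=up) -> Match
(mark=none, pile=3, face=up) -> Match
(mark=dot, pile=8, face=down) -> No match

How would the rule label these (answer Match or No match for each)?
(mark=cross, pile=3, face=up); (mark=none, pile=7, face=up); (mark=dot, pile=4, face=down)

Match, No match, No match

One predicate separates the groups cleanly: pile ≤ 3.
(mark=cross, pile=3, face=up) — pile = 3, hence Match.
(mark=none, pile=7, face=up) — pile = 7, hence No match.
(mark=dot, pile=4, face=down) — pile = 4, hence No match.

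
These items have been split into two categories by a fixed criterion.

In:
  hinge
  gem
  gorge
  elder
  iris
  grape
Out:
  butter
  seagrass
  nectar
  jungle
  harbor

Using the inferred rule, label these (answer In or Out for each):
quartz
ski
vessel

The common property of the 'In' items is: length ≤ 5. No 'Out' item has it.
quartz → length 6 → Out.
ski → length 3 → In.
vessel → length 6 → Out.

Out, In, Out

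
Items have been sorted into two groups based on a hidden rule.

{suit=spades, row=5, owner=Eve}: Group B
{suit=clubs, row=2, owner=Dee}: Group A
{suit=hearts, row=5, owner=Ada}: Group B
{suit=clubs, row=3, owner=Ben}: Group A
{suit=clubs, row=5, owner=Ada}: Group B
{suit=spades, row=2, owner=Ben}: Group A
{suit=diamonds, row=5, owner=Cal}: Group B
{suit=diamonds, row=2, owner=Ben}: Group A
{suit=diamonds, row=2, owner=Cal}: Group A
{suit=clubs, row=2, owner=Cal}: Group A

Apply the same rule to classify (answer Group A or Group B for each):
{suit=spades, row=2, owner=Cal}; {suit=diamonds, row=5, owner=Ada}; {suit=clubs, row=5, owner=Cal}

Group A, Group B, Group B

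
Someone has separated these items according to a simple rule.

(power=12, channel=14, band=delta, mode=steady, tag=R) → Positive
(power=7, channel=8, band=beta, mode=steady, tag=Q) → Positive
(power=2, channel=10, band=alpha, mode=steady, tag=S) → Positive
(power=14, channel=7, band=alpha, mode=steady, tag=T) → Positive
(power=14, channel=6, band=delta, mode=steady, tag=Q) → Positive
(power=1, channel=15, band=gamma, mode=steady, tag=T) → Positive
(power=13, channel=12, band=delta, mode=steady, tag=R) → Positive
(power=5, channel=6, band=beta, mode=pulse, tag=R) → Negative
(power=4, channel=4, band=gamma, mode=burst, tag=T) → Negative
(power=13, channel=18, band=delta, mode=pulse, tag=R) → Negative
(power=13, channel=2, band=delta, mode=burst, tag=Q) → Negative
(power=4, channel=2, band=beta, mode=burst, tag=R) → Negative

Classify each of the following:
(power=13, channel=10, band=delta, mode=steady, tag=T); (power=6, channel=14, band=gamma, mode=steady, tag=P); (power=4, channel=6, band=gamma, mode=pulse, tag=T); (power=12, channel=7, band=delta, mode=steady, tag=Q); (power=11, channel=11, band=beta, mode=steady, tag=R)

Positive, Positive, Negative, Positive, Positive

Rule: mode is steady. This holds for each 'Positive' example and fails for each 'Negative' one.
(power=13, channel=10, band=delta, mode=steady, tag=T): mode is steady — checks out, so Positive.
(power=6, channel=14, band=gamma, mode=steady, tag=P): mode is steady — checks out, so Positive.
(power=4, channel=6, band=gamma, mode=pulse, tag=T): mode is pulse — does not pass, so Negative.
(power=12, channel=7, band=delta, mode=steady, tag=Q): mode is steady — checks out, so Positive.
(power=11, channel=11, band=beta, mode=steady, tag=R): mode is steady — checks out, so Positive.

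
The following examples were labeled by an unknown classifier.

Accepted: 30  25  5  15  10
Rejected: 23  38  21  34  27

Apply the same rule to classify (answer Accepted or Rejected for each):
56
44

The rule appears to be: multiple of 5.
Rejected: 56, since 56 = 5·11 + 1. Rejected: 44, since 44 = 5·8 + 4.

Rejected, Rejected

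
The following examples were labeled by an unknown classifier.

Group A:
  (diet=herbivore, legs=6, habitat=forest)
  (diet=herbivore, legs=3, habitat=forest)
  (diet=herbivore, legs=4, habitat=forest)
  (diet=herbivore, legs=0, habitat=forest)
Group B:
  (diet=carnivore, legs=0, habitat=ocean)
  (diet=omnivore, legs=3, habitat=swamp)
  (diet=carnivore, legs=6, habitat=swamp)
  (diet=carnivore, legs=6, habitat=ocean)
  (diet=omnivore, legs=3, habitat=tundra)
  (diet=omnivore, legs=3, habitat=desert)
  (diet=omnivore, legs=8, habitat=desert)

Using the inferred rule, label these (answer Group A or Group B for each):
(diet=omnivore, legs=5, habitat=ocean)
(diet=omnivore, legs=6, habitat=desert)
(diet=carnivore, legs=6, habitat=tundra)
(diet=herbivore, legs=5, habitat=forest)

Group B, Group B, Group B, Group A

All 'Group A' examples share one property — diet is herbivore — and every 'Group B' example lacks it.
(diet=omnivore, legs=5, habitat=ocean): Group B (diet is omnivore). (diet=omnivore, legs=6, habitat=desert): Group B (diet is omnivore). (diet=carnivore, legs=6, habitat=tundra): Group B (diet is carnivore). (diet=herbivore, legs=5, habitat=forest): Group A (diet is herbivore).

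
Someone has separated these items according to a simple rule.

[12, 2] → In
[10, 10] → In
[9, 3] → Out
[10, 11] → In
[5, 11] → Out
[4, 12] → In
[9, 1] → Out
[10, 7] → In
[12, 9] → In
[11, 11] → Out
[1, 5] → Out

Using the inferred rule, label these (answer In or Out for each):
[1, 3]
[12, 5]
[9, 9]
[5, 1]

Out, In, Out, Out

Every 'In' example satisfies: first is even. None of the 'Out' examples do.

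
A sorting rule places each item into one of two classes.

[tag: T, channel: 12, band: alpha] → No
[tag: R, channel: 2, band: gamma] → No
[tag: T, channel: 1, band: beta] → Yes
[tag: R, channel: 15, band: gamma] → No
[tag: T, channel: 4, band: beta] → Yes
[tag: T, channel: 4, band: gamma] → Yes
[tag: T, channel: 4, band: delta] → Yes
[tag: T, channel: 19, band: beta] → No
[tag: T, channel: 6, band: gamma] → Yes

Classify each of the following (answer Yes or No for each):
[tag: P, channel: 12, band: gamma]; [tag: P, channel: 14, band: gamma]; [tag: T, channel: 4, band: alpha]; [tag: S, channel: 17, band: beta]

The distinguishing property — tag is T AND channel ≤ 6 — holds for all the 'Yes' cases and none of the 'No' cases.
[tag: P, channel: 12, band: gamma]: No (tag is P, channel = 12).
[tag: P, channel: 14, band: gamma]: No (tag is P, channel = 14).
[tag: T, channel: 4, band: alpha]: Yes (tag is T, channel = 4).
[tag: S, channel: 17, band: beta]: No (tag is S, channel = 17).

No, No, Yes, No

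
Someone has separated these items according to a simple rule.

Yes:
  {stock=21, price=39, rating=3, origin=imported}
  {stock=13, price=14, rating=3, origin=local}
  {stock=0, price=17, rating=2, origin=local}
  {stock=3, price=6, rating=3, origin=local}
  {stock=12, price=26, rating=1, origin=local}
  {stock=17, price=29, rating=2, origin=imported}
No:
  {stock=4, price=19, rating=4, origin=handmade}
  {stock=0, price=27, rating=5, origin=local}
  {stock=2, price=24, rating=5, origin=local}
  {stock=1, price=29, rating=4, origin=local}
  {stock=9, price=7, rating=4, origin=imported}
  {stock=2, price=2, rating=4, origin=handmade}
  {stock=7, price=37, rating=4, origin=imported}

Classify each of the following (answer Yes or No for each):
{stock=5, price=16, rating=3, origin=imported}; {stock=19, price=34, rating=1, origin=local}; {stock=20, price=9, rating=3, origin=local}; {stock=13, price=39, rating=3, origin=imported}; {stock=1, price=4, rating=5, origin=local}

Yes, Yes, Yes, Yes, No

The distinguishing property — rating ≤ 3 — holds for all the 'Yes' cases and none of the 'No' cases.
{stock=5, price=16, rating=3, origin=imported}: rating = 3, meets the rule → Yes.
{stock=19, price=34, rating=1, origin=local}: rating = 1, meets the rule → Yes.
{stock=20, price=9, rating=3, origin=local}: rating = 3, meets the rule → Yes.
{stock=13, price=39, rating=3, origin=imported}: rating = 3, meets the rule → Yes.
{stock=1, price=4, rating=5, origin=local}: rating = 5, does not fit → No.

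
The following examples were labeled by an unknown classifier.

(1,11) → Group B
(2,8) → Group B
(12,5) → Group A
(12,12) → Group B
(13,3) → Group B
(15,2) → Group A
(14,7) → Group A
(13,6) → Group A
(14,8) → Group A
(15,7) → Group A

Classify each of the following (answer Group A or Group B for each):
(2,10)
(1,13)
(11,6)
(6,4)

Group B, Group B, Group A, Group B

All 'Group A' examples share one property — first > second AND sum ≥ 17 — and every 'Group B' example lacks it.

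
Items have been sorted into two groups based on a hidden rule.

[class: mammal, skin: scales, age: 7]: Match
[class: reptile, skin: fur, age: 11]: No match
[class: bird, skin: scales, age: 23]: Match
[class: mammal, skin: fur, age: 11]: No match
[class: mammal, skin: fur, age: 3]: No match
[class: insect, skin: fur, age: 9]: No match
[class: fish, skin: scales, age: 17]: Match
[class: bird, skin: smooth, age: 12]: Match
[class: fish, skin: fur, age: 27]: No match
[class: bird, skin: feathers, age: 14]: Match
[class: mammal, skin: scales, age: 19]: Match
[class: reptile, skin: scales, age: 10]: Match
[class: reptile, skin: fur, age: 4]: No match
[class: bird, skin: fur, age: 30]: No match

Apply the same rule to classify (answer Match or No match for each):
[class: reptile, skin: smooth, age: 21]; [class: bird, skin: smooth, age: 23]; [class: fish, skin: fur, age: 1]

A rule that fits every label: skin is not fur — true of each 'Match' example, false of each 'No match' one.
[class: reptile, skin: smooth, age: 21]: Match (skin is smooth). [class: bird, skin: smooth, age: 23]: Match (skin is smooth). [class: fish, skin: fur, age: 1]: No match (skin is fur).

Match, Match, No match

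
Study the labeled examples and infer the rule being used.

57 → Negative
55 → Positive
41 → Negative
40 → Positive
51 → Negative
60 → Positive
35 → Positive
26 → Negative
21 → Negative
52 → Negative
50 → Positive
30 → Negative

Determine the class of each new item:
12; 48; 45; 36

Rule: multiple of 5 AND at least 35. This holds for each 'Positive' example and fails for each 'Negative' one.

Negative, Negative, Positive, Negative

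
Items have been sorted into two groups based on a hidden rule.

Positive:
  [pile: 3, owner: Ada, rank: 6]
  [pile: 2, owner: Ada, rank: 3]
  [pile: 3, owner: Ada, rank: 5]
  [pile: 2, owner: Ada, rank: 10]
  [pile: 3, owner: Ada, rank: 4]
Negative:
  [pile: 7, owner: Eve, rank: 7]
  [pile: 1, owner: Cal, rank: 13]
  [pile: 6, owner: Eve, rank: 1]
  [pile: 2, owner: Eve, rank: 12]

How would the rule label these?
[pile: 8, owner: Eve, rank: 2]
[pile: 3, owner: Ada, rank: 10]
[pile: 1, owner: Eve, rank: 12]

Negative, Positive, Negative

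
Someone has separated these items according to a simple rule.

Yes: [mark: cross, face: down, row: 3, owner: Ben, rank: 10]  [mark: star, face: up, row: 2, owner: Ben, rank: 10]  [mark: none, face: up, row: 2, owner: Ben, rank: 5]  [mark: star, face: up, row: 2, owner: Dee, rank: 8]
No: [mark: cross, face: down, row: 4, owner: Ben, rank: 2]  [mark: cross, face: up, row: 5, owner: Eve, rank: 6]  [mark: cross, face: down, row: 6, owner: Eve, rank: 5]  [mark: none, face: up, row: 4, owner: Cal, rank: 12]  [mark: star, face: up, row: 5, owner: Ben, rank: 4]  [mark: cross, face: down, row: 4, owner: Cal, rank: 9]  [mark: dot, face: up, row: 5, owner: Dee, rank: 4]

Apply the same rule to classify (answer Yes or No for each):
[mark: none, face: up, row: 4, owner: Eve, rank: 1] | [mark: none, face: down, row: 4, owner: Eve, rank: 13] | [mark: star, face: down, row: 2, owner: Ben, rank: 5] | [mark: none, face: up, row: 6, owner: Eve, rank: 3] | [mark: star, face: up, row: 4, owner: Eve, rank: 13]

No, No, Yes, No, No

The classifier is using: row ≤ 3.
No: [mark: none, face: up, row: 4, owner: Eve, rank: 1], since row = 4. No: [mark: none, face: down, row: 4, owner: Eve, rank: 13], since row = 4. Yes: [mark: star, face: down, row: 2, owner: Ben, rank: 5], since row = 2. No: [mark: none, face: up, row: 6, owner: Eve, rank: 3], since row = 6. No: [mark: star, face: up, row: 4, owner: Eve, rank: 13], since row = 4.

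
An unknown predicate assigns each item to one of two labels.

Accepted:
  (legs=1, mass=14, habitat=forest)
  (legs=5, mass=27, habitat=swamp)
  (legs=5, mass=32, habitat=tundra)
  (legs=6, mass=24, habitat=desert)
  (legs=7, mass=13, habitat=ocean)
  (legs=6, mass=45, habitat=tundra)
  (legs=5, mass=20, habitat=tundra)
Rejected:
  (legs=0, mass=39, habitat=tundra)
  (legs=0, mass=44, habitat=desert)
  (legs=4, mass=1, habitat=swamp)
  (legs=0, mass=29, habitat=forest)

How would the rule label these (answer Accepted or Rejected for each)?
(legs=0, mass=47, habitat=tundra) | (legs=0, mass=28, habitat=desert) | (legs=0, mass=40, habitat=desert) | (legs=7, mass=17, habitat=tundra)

Rejected, Rejected, Rejected, Accepted

The rule appears to be: legs ≥ 1 AND mass ≥ 13.
Rejected: (legs=0, mass=47, habitat=tundra), since legs = 0, mass = 47. Rejected: (legs=0, mass=28, habitat=desert), since legs = 0, mass = 28. Rejected: (legs=0, mass=40, habitat=desert), since legs = 0, mass = 40. Accepted: (legs=7, mass=17, habitat=tundra), since legs = 7, mass = 17.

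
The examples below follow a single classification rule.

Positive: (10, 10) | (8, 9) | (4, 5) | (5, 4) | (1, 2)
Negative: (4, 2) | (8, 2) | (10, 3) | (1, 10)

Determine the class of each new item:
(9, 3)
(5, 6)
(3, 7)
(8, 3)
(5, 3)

Negative, Positive, Negative, Negative, Negative

One predicate separates the groups cleanly: |first − second| ≤ 1.
(9, 3) → |9−3| = 6 → Negative.
(5, 6) → |5−6| = 1 → Positive.
(3, 7) → |3−7| = 4 → Negative.
(8, 3) → |8−3| = 5 → Negative.
(5, 3) → |5−3| = 2 → Negative.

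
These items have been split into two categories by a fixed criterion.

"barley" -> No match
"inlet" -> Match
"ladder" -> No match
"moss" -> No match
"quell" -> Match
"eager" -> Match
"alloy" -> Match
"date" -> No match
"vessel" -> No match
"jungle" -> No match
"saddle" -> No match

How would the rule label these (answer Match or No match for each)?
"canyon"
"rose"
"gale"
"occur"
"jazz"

No match, No match, No match, Match, No match

The distinguishing property — odd length — holds for all the 'Match' cases and none of the 'No match' cases.
No match: "canyon", since length 6.
No match: "rose", since length 4.
No match: "gale", since length 4.
Match: "occur", since length 5.
No match: "jazz", since length 4.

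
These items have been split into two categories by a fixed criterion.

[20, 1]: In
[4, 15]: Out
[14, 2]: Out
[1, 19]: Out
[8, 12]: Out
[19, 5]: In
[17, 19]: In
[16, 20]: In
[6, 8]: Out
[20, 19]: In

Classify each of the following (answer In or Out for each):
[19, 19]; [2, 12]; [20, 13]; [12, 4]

The simplest hypothesis consistent with all the labels is: sum ≥ 21.
[19, 19]: 19+19 = 38 — meets the rule, so In.
[2, 12]: 2+12 = 14 — does not fit, so Out.
[20, 13]: 20+13 = 33 — meets the rule, so In.
[12, 4]: 12+4 = 16 — does not fit, so Out.

In, Out, In, Out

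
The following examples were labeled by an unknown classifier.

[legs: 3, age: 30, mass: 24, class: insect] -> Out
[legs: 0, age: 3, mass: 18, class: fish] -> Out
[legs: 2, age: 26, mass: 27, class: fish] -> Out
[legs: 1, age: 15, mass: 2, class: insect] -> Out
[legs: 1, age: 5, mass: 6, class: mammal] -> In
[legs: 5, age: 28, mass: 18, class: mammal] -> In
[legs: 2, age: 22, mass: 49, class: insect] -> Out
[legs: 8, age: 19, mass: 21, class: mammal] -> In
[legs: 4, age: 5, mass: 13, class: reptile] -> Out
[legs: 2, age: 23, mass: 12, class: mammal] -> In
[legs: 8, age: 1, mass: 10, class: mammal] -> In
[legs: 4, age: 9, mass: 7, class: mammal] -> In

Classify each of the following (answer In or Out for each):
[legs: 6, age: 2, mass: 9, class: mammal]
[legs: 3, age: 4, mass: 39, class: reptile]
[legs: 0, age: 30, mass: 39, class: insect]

In, Out, Out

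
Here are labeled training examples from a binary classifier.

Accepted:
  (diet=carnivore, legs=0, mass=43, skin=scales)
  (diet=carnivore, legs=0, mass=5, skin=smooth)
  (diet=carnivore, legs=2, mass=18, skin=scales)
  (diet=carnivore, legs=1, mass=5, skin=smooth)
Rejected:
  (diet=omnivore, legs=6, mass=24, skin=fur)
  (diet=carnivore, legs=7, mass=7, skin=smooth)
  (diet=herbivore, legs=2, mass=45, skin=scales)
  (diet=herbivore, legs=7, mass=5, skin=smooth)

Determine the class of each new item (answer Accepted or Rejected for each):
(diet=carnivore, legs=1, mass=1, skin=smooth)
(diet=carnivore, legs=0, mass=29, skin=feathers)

Accepted, Accepted

The distinguishing property — diet is carnivore AND legs ≤ 2 — holds for all the 'Accepted' cases and none of the 'Rejected' cases.
(diet=carnivore, legs=1, mass=1, skin=smooth) — diet is carnivore, legs = 1, hence Accepted. (diet=carnivore, legs=0, mass=29, skin=feathers) — diet is carnivore, legs = 0, hence Accepted.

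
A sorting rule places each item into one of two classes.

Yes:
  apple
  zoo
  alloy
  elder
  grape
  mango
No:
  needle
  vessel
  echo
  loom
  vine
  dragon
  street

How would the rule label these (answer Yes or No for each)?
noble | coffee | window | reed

Yes, No, No, No

Checking candidate rules against both groups, what survives is: odd length.
noble: length 5, has this property → Yes.
coffee: length 6, lacks this property → No.
window: length 6, lacks this property → No.
reed: length 4, lacks this property → No.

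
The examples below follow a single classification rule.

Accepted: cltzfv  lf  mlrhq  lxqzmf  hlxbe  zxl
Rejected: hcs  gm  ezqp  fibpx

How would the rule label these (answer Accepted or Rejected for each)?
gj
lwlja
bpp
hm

A rule that fits every label: contains 'l' — true of each 'Accepted' example, false of each 'Rejected' one.
gj → no 'l' → Rejected. lwlja → has 'l' → Accepted. bpp → no 'l' → Rejected. hm → no 'l' → Rejected.

Rejected, Accepted, Rejected, Rejected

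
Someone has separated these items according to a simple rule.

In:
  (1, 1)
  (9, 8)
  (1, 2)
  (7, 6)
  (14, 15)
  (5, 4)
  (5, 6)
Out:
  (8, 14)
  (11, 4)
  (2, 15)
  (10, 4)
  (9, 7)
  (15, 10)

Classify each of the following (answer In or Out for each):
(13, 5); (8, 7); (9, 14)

Out, In, Out

The distinguishing property — |first − second| ≤ 1 — holds for all the 'In' cases and none of the 'Out' cases.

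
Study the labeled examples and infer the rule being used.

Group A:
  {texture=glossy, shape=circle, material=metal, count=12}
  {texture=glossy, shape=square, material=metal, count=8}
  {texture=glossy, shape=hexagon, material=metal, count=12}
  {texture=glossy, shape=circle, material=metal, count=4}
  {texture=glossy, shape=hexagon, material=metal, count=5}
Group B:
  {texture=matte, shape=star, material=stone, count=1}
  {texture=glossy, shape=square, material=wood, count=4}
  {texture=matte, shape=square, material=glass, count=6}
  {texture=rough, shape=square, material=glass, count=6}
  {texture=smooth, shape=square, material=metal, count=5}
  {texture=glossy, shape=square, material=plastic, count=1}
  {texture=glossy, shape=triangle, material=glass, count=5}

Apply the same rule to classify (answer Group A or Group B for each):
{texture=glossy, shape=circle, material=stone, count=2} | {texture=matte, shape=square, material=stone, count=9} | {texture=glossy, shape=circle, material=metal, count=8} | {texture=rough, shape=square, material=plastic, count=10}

Group B, Group B, Group A, Group B

The pattern is that an item is 'Group A' exactly when: material is metal AND texture is glossy.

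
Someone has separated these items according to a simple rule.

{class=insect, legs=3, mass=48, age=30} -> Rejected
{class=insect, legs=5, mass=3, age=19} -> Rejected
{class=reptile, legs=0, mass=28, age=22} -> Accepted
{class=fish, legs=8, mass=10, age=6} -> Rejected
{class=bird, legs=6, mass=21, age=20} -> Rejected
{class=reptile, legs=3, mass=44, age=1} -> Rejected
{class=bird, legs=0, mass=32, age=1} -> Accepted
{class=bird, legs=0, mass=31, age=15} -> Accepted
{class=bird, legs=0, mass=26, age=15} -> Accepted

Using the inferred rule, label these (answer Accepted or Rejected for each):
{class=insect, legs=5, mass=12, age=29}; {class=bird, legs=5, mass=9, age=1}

The pattern is that an item is 'Accepted' exactly when: legs = 0.

Rejected, Rejected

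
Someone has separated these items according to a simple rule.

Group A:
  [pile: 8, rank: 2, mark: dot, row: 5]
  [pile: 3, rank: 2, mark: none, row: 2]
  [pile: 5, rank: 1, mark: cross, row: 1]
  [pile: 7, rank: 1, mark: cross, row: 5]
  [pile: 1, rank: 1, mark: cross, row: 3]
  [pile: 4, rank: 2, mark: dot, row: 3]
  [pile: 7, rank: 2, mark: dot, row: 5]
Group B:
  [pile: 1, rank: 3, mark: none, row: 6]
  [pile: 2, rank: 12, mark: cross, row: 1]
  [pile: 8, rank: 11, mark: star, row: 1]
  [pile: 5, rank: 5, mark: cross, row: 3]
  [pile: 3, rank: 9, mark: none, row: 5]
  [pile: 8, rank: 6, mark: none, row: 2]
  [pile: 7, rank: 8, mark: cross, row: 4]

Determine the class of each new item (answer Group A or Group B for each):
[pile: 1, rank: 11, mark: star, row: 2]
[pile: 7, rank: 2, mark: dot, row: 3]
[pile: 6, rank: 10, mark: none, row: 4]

Group B, Group A, Group B

'Group A' ⟺ rank ≤ 2.
[pile: 1, rank: 11, mark: star, row: 2] — rank = 11, hence Group B. [pile: 7, rank: 2, mark: dot, row: 3] — rank = 2, hence Group A. [pile: 6, rank: 10, mark: none, row: 4] — rank = 10, hence Group B.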